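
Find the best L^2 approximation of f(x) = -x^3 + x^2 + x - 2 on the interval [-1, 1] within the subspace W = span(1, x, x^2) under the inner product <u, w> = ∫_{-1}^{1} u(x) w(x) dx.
g(x) = x^2 + 2*x/5 - 2

The best approximation g ∈ W is the orthogonal projection of f onto W. Writing g = a_0 + a_1 x + a_2 x^2, the coefficients solve the normal equations G · a = b where
  G_{ij} = <φ_i, φ_j> and b_i = <f, φ_i>, with φ_0 = 1, φ_1 = x, φ_2 = x^2.
G =
  [2, 0, 2/3]
  [0, 2/3, 0]
  [2/3, 0, 2/5],
b = (-10/3, 4/15, -14/15).
Solving gives a_0 = -2, a_1 = 2/5, a_2 = 1, so
  g(x) = x^2 + 2*x/5 - 2.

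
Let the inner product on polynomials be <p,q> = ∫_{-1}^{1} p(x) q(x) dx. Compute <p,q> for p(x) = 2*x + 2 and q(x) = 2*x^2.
<p,q> = 8/3

Expand the product: p(x)·q(x) = 4*x^3 + 4*x^2.
∫_{-1}^{1} of each monomial x^k gives [2/(k+1) if k even, 0 if k odd]. Integrating term-by-term (or equivalently evaluating the antiderivative F(x) = x^4 + 4*x^3/3 at the endpoints):
  F(1) − F(−1) = 7/3 − (-1/3) = 8/3.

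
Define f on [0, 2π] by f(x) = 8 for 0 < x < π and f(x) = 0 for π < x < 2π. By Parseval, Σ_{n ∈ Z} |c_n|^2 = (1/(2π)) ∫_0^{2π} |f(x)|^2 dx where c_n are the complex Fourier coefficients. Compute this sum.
Σ |c_n|^2 = 32

Parseval equates the L^2 energy of f (normalised by 1/(2π)) with the ℓ^2 sum of its Fourier coefficients: (1/(2π)) ∫_0^{2π} |f|^2 = Σ |c_n|^2.
Compute the left side: (1/(2π)) [∫_0^π 8^2 dx + ∫_π^{2π} 0^2 dx] = (1/(2π)) · (64π + 0π) = (64 + 0)/2 = 32.
So Σ_{n ∈ Z} |c_n|^2 = 32.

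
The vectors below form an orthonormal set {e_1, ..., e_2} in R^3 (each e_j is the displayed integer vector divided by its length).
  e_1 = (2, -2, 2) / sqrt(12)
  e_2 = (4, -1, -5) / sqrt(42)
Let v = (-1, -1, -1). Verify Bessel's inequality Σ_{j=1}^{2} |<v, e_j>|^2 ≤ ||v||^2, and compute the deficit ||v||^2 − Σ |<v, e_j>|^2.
Σ |<v, e_j>|^2 = 3/7; ||v||^2 = 3; deficit = 18/7

Write each e_j = u_j / sqrt(<u_j, u_j>) where u_j is the displayed integer vector. Then <v, e_j> = <v, u_j> / sqrt(<u_j, u_j>), so |<v, e_j>|^2 = <v, u_j>^2 / <u_j, u_j>.
Coefficients: <v, e_1> = -2/sqrt(12), <v, e_2> = 2/sqrt(42).
Square and sum: Σ |<v, e_j>|^2 = 3/7.
Compute ||v||^2 = v·v = 3.
Deficit = 3 − 3/7 = 18/7 ≥ 0, confirming Bessel's inequality. (The deficit equals ||v − Σ <v,e_j> e_j||^2, the squared distance from v to span{e_j}.)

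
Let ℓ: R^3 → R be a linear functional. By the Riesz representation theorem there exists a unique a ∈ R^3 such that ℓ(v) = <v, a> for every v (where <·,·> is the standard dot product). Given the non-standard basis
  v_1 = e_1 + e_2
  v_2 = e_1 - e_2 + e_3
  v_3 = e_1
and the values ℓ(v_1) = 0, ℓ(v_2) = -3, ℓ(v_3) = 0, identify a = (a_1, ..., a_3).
a = (0, 0, -3)

Write a = (a_1, ..., a_3) in the standard basis. For each basis vector v_i, ℓ(v_i) = <v_i, a> is a linear equation in the a_j's. Collect the n equations into a matrix system V a = ℓ, where row i of V is v_i (expressed in the standard basis). Since V is invertible (lower-triangular with 1s on the diagonal, up to permutation), solve by back-substitution:
  V =
[[1, 1, 0],
 [1, -1, 1],
 [1, 0, 0]]
  V a = (0, -3, 0)
Solving gives a = (0, 0, -3).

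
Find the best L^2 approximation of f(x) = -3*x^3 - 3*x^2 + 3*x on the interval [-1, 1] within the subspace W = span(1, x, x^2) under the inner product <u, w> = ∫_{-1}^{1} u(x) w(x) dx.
g(x) = -3*x^2 + 6*x/5

The best approximation g ∈ W is the orthogonal projection of f onto W. Writing g = a_0 + a_1 x + a_2 x^2, the coefficients solve the normal equations G · a = b where
  G_{ij} = <φ_i, φ_j> and b_i = <f, φ_i>, with φ_0 = 1, φ_1 = x, φ_2 = x^2.
G =
  [2, 0, 2/3]
  [0, 2/3, 0]
  [2/3, 0, 2/5],
b = (-2, 4/5, -6/5).
Solving gives a_0 = 0, a_1 = 6/5, a_2 = -3, so
  g(x) = -3*x^2 + 6*x/5.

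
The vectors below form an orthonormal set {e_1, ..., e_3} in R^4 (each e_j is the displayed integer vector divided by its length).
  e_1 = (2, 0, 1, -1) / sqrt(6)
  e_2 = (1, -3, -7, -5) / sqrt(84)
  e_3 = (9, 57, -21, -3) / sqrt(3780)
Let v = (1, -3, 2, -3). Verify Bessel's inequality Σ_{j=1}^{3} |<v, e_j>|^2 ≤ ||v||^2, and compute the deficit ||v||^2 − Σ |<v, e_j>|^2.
Σ |<v, e_j>|^2 = 59/3; ||v||^2 = 23; deficit = 10/3

Write each e_j = u_j / sqrt(<u_j, u_j>) where u_j is the displayed integer vector. Then <v, e_j> = <v, u_j> / sqrt(<u_j, u_j>), so |<v, e_j>|^2 = <v, u_j>^2 / <u_j, u_j>.
Coefficients: <v, e_1> = 7/sqrt(6), <v, e_2> = 11/sqrt(84), <v, e_3> = -195/sqrt(3780).
Square and sum: Σ |<v, e_j>|^2 = 59/3.
Compute ||v||^2 = v·v = 23.
Deficit = 23 − 59/3 = 10/3 ≥ 0, confirming Bessel's inequality. (The deficit equals ||v − Σ <v,e_j> e_j||^2, the squared distance from v to span{e_j}.)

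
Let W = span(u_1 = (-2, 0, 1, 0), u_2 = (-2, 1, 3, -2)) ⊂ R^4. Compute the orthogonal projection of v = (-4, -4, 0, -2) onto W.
proj_W(v) = (-144/41, -16/41, 40/41, 32/41)

Set up U = [u_1 | ... | u_2] ∈ R^(4×2). The projector onto W = col(U) is P = U (U^T U)^(-1) U^T.
Compute U^T U =
  [5, 7]
  [7, 18],
and U^T v = (8, 8).
Solve U^T U · c = U^T v for the coefficients: c = (88/41, -16/41). The projection is proj_W(v) = U c.
Check: (v - proj_W(v)) · u_1 = 0  (should be 0).
Check: (v - proj_W(v)) · u_2 = 0  (should be 0).
Result: proj_W(v) = (-144/41, -16/41, 40/41, 32/41).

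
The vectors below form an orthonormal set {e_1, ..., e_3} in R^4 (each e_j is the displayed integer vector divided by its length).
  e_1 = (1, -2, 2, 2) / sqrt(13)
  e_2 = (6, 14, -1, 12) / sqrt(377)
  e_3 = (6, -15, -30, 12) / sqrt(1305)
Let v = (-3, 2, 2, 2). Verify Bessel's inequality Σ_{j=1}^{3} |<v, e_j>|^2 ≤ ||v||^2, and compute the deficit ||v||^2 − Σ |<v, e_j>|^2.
Σ |<v, e_j>|^2 = 41/5; ||v||^2 = 21; deficit = 64/5

Write each e_j = u_j / sqrt(<u_j, u_j>) where u_j is the displayed integer vector. Then <v, e_j> = <v, u_j> / sqrt(<u_j, u_j>), so |<v, e_j>|^2 = <v, u_j>^2 / <u_j, u_j>.
Coefficients: <v, e_1> = 1/sqrt(13), <v, e_2> = 32/sqrt(377), <v, e_3> = -84/sqrt(1305).
Square and sum: Σ |<v, e_j>|^2 = 41/5.
Compute ||v||^2 = v·v = 21.
Deficit = 21 − 41/5 = 64/5 ≥ 0, confirming Bessel's inequality. (The deficit equals ||v − Σ <v,e_j> e_j||^2, the squared distance from v to span{e_j}.)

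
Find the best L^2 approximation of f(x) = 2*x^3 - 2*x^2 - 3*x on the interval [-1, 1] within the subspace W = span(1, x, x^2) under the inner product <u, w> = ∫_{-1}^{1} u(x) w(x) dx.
g(x) = -2*x^2 - 9*x/5

The best approximation g ∈ W is the orthogonal projection of f onto W. Writing g = a_0 + a_1 x + a_2 x^2, the coefficients solve the normal equations G · a = b where
  G_{ij} = <φ_i, φ_j> and b_i = <f, φ_i>, with φ_0 = 1, φ_1 = x, φ_2 = x^2.
G =
  [2, 0, 2/3]
  [0, 2/3, 0]
  [2/3, 0, 2/5],
b = (-4/3, -6/5, -4/5).
Solving gives a_0 = 0, a_1 = -9/5, a_2 = -2, so
  g(x) = -2*x^2 - 9*x/5.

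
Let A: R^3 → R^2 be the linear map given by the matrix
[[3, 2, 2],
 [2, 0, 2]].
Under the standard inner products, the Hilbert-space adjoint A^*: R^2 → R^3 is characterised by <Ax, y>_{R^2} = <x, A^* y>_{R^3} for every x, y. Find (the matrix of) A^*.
A^* = A^T =
[[3, 2],
 [2, 0],
 [2, 2]]

For real matrices with standard dot products, the defining identity <Ax, y> = <x, A^* y> gives (Ax)^T y = x^T (A^*) y, i.e. x^T A^T y = x^T (A^*) y. Since this holds for all x, y, we must have A^* = A^T. Therefore
A^* =
[[3, 2],
 [2, 0],
 [2, 2]].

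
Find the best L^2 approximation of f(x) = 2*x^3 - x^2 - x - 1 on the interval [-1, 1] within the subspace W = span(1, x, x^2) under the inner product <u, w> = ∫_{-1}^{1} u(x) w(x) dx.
g(x) = -x^2 + x/5 - 1

The best approximation g ∈ W is the orthogonal projection of f onto W. Writing g = a_0 + a_1 x + a_2 x^2, the coefficients solve the normal equations G · a = b where
  G_{ij} = <φ_i, φ_j> and b_i = <f, φ_i>, with φ_0 = 1, φ_1 = x, φ_2 = x^2.
G =
  [2, 0, 2/3]
  [0, 2/3, 0]
  [2/3, 0, 2/5],
b = (-8/3, 2/15, -16/15).
Solving gives a_0 = -1, a_1 = 1/5, a_2 = -1, so
  g(x) = -x^2 + x/5 - 1.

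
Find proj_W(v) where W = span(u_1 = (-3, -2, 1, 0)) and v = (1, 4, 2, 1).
proj_W(v) = (27/14, 9/7, -9/14, 0)

Set up U = [u_1 | ... | u_1] ∈ R^(4×1). The projector onto W = col(U) is P = U (U^T U)^(-1) U^T.
Compute U^T U =
  [14],
and U^T v = (-9).
Solve U^T U · c = U^T v for the coefficients: c = (-9/14). The projection is proj_W(v) = U c.
Check: (v - proj_W(v)) · u_1 = 0  (should be 0).
Result: proj_W(v) = (27/14, 9/7, -9/14, 0).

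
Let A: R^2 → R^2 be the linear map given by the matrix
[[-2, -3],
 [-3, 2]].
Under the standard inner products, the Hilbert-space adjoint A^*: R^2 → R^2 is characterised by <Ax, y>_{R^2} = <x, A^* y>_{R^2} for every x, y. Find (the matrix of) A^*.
A^* = A^T =
[[-2, -3],
 [-3, 2]]

For real matrices with standard dot products, the defining identity <Ax, y> = <x, A^* y> gives (Ax)^T y = x^T (A^*) y, i.e. x^T A^T y = x^T (A^*) y. Since this holds for all x, y, we must have A^* = A^T. Therefore
A^* =
[[-2, -3],
 [-3, 2]].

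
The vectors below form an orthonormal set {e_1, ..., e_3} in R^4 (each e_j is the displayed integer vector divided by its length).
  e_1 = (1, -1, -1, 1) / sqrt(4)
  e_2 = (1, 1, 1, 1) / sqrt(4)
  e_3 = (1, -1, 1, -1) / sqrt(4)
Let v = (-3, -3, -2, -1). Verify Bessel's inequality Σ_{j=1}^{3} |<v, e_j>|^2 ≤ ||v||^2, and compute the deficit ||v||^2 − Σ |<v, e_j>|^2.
Σ |<v, e_j>|^2 = 83/4; ||v||^2 = 23; deficit = 9/4

Write each e_j = u_j / sqrt(<u_j, u_j>) where u_j is the displayed integer vector. Then <v, e_j> = <v, u_j> / sqrt(<u_j, u_j>), so |<v, e_j>|^2 = <v, u_j>^2 / <u_j, u_j>.
Coefficients: <v, e_1> = 1/sqrt(4), <v, e_2> = -9/sqrt(4), <v, e_3> = -1/sqrt(4).
Square and sum: Σ |<v, e_j>|^2 = 83/4.
Compute ||v||^2 = v·v = 23.
Deficit = 23 − 83/4 = 9/4 ≥ 0, confirming Bessel's inequality. (The deficit equals ||v − Σ <v,e_j> e_j||^2, the squared distance from v to span{e_j}.)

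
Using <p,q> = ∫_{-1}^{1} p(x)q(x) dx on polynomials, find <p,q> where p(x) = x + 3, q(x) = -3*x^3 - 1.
<p,q> = -36/5

Expand the product: p(x)·q(x) = -3*x^4 - 9*x^3 - x - 3.
∫_{-1}^{1} of each monomial x^k gives [2/(k+1) if k even, 0 if k odd]. Integrating term-by-term (or equivalently evaluating the antiderivative F(x) = -3*x^5/5 - 9*x^4/4 - x^2/2 - 3*x at the endpoints):
  F(1) − F(−1) = -127/20 − (17/20) = -36/5.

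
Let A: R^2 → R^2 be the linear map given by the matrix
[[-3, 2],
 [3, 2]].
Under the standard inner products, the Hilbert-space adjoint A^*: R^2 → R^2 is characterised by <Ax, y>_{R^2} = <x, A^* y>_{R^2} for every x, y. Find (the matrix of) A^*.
A^* = A^T =
[[-3, 3],
 [2, 2]]

For real matrices with standard dot products, the defining identity <Ax, y> = <x, A^* y> gives (Ax)^T y = x^T (A^*) y, i.e. x^T A^T y = x^T (A^*) y. Since this holds for all x, y, we must have A^* = A^T. Therefore
A^* =
[[-3, 3],
 [2, 2]].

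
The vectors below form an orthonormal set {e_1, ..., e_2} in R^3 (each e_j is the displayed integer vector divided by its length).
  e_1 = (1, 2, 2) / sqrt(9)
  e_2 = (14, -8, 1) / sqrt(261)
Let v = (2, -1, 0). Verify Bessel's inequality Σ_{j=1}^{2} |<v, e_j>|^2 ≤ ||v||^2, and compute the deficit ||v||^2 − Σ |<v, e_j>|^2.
Σ |<v, e_j>|^2 = 144/29; ||v||^2 = 5; deficit = 1/29

Write each e_j = u_j / sqrt(<u_j, u_j>) where u_j is the displayed integer vector. Then <v, e_j> = <v, u_j> / sqrt(<u_j, u_j>), so |<v, e_j>|^2 = <v, u_j>^2 / <u_j, u_j>.
Coefficients: <v, e_1> = 0/sqrt(9), <v, e_2> = 36/sqrt(261).
Square and sum: Σ |<v, e_j>|^2 = 144/29.
Compute ||v||^2 = v·v = 5.
Deficit = 5 − 144/29 = 1/29 ≥ 0, confirming Bessel's inequality. (The deficit equals ||v − Σ <v,e_j> e_j||^2, the squared distance from v to span{e_j}.)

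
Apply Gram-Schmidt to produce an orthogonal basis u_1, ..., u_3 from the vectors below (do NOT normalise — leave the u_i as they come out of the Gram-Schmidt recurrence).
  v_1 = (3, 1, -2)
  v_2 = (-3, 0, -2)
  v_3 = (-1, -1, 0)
Orthogonal basis:
  u_1 = (3, 1, -2)
  u_2 = (-27/14, 5/14, -19/7)
  u_3 = (20/157, -120/157, -30/157)

Apply the Gram-Schmidt recurrence
  u_1 = v_1
  u_i = v_i − Σ_{j<i} ((v_i · u_j) / (u_j · u_j)) · u_j.

Step by step this gives:
  u_1 = (3, 1, -2)
  u_2 = (-27/14, 5/14, -19/7)
  u_3 = (20/157, -120/157, -30/157)

Orthogonality check:
  u_2 · u_1 = 0 (should be 0)
  u_3 · u_1 = 0 (should be 0)
  u_3 · u_2 = 0 (should be 0)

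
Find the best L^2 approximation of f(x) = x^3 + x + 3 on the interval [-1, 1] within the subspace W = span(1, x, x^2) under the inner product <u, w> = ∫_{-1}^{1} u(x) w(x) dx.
g(x) = 8*x/5 + 3

The best approximation g ∈ W is the orthogonal projection of f onto W. Writing g = a_0 + a_1 x + a_2 x^2, the coefficients solve the normal equations G · a = b where
  G_{ij} = <φ_i, φ_j> and b_i = <f, φ_i>, with φ_0 = 1, φ_1 = x, φ_2 = x^2.
G =
  [2, 0, 2/3]
  [0, 2/3, 0]
  [2/3, 0, 2/5],
b = (6, 16/15, 2).
Solving gives a_0 = 3, a_1 = 8/5, a_2 = 0, so
  g(x) = 8*x/5 + 3.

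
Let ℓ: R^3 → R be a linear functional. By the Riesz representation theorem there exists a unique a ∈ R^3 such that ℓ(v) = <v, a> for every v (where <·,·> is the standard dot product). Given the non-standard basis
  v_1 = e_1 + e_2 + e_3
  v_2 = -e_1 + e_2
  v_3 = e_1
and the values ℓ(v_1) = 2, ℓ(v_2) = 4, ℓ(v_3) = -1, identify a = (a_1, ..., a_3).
a = (-1, 3, 0)

Write a = (a_1, ..., a_3) in the standard basis. For each basis vector v_i, ℓ(v_i) = <v_i, a> is a linear equation in the a_j's. Collect the n equations into a matrix system V a = ℓ, where row i of V is v_i (expressed in the standard basis). Since V is invertible (lower-triangular with 1s on the diagonal, up to permutation), solve by back-substitution:
  V =
[[1, 1, 1],
 [-1, 1, 0],
 [1, 0, 0]]
  V a = (2, 4, -1)
Solving gives a = (-1, 3, 0).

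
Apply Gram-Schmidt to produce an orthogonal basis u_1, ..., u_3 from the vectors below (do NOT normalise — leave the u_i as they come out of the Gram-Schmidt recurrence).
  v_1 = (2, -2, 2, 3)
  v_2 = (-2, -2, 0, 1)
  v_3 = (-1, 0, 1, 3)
Orthogonal basis:
  u_1 = (2, -2, 2, 3)
  u_2 = (-16/7, -12/7, -2/7, 4/7)
  u_3 = (-13/15, 8/5, 4/15, 22/15)

Apply the Gram-Schmidt recurrence
  u_1 = v_1
  u_i = v_i − Σ_{j<i} ((v_i · u_j) / (u_j · u_j)) · u_j.

Step by step this gives:
  u_1 = (2, -2, 2, 3)
  u_2 = (-16/7, -12/7, -2/7, 4/7)
  u_3 = (-13/15, 8/5, 4/15, 22/15)

Orthogonality check:
  u_2 · u_1 = 0 (should be 0)
  u_3 · u_1 = 0 (should be 0)
  u_3 · u_2 = 0 (should be 0)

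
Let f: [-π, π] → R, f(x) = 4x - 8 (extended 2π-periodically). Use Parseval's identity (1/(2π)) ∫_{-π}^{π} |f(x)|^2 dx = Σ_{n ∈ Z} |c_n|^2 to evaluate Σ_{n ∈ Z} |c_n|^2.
Σ |c_n|^2 = 16π^2/3 + 64

Expand and integrate term by term over [-π, π]:
  ∫ (4x)^2 dx = 16·(2π^3/3); ∫ 2·4·(-8)·x dx = 0 (odd integrand); ∫ (-8)^2 dx = 64·2π.
So (1/(2π)) ∫_{-π}^{π} (4x - 8)^2 dx = 16π^2/3 + 64 = 16π^2/3 + 64.
Parseval ⇒ Σ |c_n|^2 = 16π^2/3 + 64.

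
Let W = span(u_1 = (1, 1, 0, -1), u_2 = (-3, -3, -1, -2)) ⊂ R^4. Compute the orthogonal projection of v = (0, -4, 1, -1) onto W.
proj_W(v) = (-98/53, -98/53, -27/53, -37/53)

Set up U = [u_1 | ... | u_2] ∈ R^(4×2). The projector onto W = col(U) is P = U (U^T U)^(-1) U^T.
Compute U^T U =
  [3, -4]
  [-4, 23],
and U^T v = (-3, 13).
Solve U^T U · c = U^T v for the coefficients: c = (-17/53, 27/53). The projection is proj_W(v) = U c.
Check: (v - proj_W(v)) · u_1 = 0  (should be 0).
Check: (v - proj_W(v)) · u_2 = 0  (should be 0).
Result: proj_W(v) = (-98/53, -98/53, -27/53, -37/53).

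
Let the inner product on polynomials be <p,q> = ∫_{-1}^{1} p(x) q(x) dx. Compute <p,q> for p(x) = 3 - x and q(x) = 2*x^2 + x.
<p,q> = 10/3

Expand the product: p(x)·q(x) = -2*x^3 + 5*x^2 + 3*x.
∫_{-1}^{1} of each monomial x^k gives [2/(k+1) if k even, 0 if k odd]. Integrating term-by-term (or equivalently evaluating the antiderivative F(x) = -x^4/2 + 5*x^3/3 + 3*x^2/2 at the endpoints):
  F(1) − F(−1) = 8/3 − (-2/3) = 10/3.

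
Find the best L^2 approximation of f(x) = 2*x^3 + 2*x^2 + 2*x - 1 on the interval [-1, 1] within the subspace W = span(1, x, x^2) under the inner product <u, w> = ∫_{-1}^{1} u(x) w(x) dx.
g(x) = 2*x^2 + 16*x/5 - 1

The best approximation g ∈ W is the orthogonal projection of f onto W. Writing g = a_0 + a_1 x + a_2 x^2, the coefficients solve the normal equations G · a = b where
  G_{ij} = <φ_i, φ_j> and b_i = <f, φ_i>, with φ_0 = 1, φ_1 = x, φ_2 = x^2.
G =
  [2, 0, 2/3]
  [0, 2/3, 0]
  [2/3, 0, 2/5],
b = (-2/3, 32/15, 2/15).
Solving gives a_0 = -1, a_1 = 16/5, a_2 = 2, so
  g(x) = 2*x^2 + 16*x/5 - 1.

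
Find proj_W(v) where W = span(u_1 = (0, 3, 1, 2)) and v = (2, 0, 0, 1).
proj_W(v) = (0, 3/7, 1/7, 2/7)

Set up U = [u_1 | ... | u_1] ∈ R^(4×1). The projector onto W = col(U) is P = U (U^T U)^(-1) U^T.
Compute U^T U =
  [14],
and U^T v = (2).
Solve U^T U · c = U^T v for the coefficients: c = (1/7). The projection is proj_W(v) = U c.
Check: (v - proj_W(v)) · u_1 = 0  (should be 0).
Result: proj_W(v) = (0, 3/7, 1/7, 2/7).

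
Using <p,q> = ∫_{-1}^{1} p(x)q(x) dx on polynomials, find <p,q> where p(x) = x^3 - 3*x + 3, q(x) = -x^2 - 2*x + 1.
<p,q> = 36/5

Expand the product: p(x)·q(x) = -x^5 - 2*x^4 + 4*x^3 + 3*x^2 - 9*x + 3.
∫_{-1}^{1} of each monomial x^k gives [2/(k+1) if k even, 0 if k odd]. Integrating term-by-term (or equivalently evaluating the antiderivative F(x) = -x^6/6 - 2*x^5/5 + x^4 + x^3 - 9*x^2/2 + 3*x at the endpoints):
  F(1) − F(−1) = -1/15 − (-109/15) = 36/5.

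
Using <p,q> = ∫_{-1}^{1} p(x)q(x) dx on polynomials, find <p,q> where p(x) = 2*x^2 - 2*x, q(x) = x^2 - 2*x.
<p,q> = 52/15

Expand the product: p(x)·q(x) = 2*x^4 - 6*x^3 + 4*x^2.
∫_{-1}^{1} of each monomial x^k gives [2/(k+1) if k even, 0 if k odd]. Integrating term-by-term (or equivalently evaluating the antiderivative F(x) = 2*x^5/5 - 3*x^4/2 + 4*x^3/3 at the endpoints):
  F(1) − F(−1) = 7/30 − (-97/30) = 52/15.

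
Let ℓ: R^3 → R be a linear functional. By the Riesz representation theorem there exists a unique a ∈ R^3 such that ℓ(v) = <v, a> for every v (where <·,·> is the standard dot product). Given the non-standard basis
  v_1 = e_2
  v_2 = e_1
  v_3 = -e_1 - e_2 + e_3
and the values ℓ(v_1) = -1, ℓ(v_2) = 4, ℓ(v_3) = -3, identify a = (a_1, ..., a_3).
a = (4, -1, 0)

Write a = (a_1, ..., a_3) in the standard basis. For each basis vector v_i, ℓ(v_i) = <v_i, a> is a linear equation in the a_j's. Collect the n equations into a matrix system V a = ℓ, where row i of V is v_i (expressed in the standard basis). Since V is invertible (lower-triangular with 1s on the diagonal, up to permutation), solve by back-substitution:
  V =
[[0, 1, 0],
 [1, 0, 0],
 [-1, -1, 1]]
  V a = (-1, 4, -3)
Solving gives a = (4, -1, 0).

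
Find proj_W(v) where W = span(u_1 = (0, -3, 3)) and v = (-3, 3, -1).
proj_W(v) = (0, 2, -2)

Set up U = [u_1 | ... | u_1] ∈ R^(3×1). The projector onto W = col(U) is P = U (U^T U)^(-1) U^T.
Compute U^T U =
  [18],
and U^T v = (-12).
Solve U^T U · c = U^T v for the coefficients: c = (-2/3). The projection is proj_W(v) = U c.
Check: (v - proj_W(v)) · u_1 = 0  (should be 0).
Result: proj_W(v) = (0, 2, -2).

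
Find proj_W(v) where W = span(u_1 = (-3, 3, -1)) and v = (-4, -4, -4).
proj_W(v) = (-12/19, 12/19, -4/19)

Set up U = [u_1 | ... | u_1] ∈ R^(3×1). The projector onto W = col(U) is P = U (U^T U)^(-1) U^T.
Compute U^T U =
  [19],
and U^T v = (4).
Solve U^T U · c = U^T v for the coefficients: c = (4/19). The projection is proj_W(v) = U c.
Check: (v - proj_W(v)) · u_1 = 0  (should be 0).
Result: proj_W(v) = (-12/19, 12/19, -4/19).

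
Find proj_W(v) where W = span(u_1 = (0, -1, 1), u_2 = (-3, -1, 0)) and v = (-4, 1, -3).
proj_W(v) = (-78/19, 25/19, -51/19)

Set up U = [u_1 | ... | u_2] ∈ R^(3×2). The projector onto W = col(U) is P = U (U^T U)^(-1) U^T.
Compute U^T U =
  [2, 1]
  [1, 10],
and U^T v = (-4, 11).
Solve U^T U · c = U^T v for the coefficients: c = (-51/19, 26/19). The projection is proj_W(v) = U c.
Check: (v - proj_W(v)) · u_1 = 0  (should be 0).
Check: (v - proj_W(v)) · u_2 = 0  (should be 0).
Result: proj_W(v) = (-78/19, 25/19, -51/19).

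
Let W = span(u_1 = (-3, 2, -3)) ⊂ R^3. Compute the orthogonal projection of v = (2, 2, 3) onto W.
proj_W(v) = (3/2, -1, 3/2)

Set up U = [u_1 | ... | u_1] ∈ R^(3×1). The projector onto W = col(U) is P = U (U^T U)^(-1) U^T.
Compute U^T U =
  [22],
and U^T v = (-11).
Solve U^T U · c = U^T v for the coefficients: c = (-1/2). The projection is proj_W(v) = U c.
Check: (v - proj_W(v)) · u_1 = 0  (should be 0).
Result: proj_W(v) = (3/2, -1, 3/2).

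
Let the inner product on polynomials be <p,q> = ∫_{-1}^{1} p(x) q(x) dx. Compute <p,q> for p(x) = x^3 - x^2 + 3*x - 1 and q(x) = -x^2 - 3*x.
<p,q> = -92/15

Expand the product: p(x)·q(x) = -x^5 - 2*x^4 - 8*x^2 + 3*x.
∫_{-1}^{1} of each monomial x^k gives [2/(k+1) if k even, 0 if k odd]. Integrating term-by-term (or equivalently evaluating the antiderivative F(x) = -x^6/6 - 2*x^5/5 - 8*x^3/3 + 3*x^2/2 at the endpoints):
  F(1) − F(−1) = -26/15 − (22/5) = -92/15.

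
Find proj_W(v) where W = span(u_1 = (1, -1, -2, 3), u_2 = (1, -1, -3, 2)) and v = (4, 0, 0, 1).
proj_W(v) = (13/29, -13/29, -18/29, 47/29)

Set up U = [u_1 | ... | u_2] ∈ R^(4×2). The projector onto W = col(U) is P = U (U^T U)^(-1) U^T.
Compute U^T U =
  [15, 14]
  [14, 15],
and U^T v = (7, 6).
Solve U^T U · c = U^T v for the coefficients: c = (21/29, -8/29). The projection is proj_W(v) = U c.
Check: (v - proj_W(v)) · u_1 = 0  (should be 0).
Check: (v - proj_W(v)) · u_2 = 0  (should be 0).
Result: proj_W(v) = (13/29, -13/29, -18/29, 47/29).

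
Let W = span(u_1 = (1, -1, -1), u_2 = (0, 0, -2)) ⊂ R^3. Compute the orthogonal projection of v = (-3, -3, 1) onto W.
proj_W(v) = (0, 0, 1)

Set up U = [u_1 | ... | u_2] ∈ R^(3×2). The projector onto W = col(U) is P = U (U^T U)^(-1) U^T.
Compute U^T U =
  [3, 2]
  [2, 4],
and U^T v = (-1, -2).
Solve U^T U · c = U^T v for the coefficients: c = (0, -1/2). The projection is proj_W(v) = U c.
Check: (v - proj_W(v)) · u_1 = 0  (should be 0).
Check: (v - proj_W(v)) · u_2 = 0  (should be 0).
Result: proj_W(v) = (0, 0, 1).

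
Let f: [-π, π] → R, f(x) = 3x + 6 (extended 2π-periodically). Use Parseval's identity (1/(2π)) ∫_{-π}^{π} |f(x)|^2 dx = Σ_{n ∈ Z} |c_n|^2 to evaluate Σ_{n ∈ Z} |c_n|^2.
Σ |c_n|^2 = 3π^2 + 36

Expand and integrate term by term over [-π, π]:
  ∫ (3x)^2 dx = 9·(2π^3/3); ∫ 2·3·(6)·x dx = 0 (odd integrand); ∫ 6^2 dx = 36·2π.
So (1/(2π)) ∫_{-π}^{π} (3x + 6)^2 dx = 9π^2/3 + 36 = 3π^2 + 36.
Parseval ⇒ Σ |c_n|^2 = 3π^2 + 36.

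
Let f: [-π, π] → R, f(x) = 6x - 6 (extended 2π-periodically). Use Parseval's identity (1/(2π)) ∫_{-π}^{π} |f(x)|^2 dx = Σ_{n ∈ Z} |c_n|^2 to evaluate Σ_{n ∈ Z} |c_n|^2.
Σ |c_n|^2 = 12π^2 + 36

Expand and integrate term by term over [-π, π]:
  ∫ (6x)^2 dx = 36·(2π^3/3); ∫ 2·6·(-6)·x dx = 0 (odd integrand); ∫ (-6)^2 dx = 36·2π.
So (1/(2π)) ∫_{-π}^{π} (6x - 6)^2 dx = 36π^2/3 + 36 = 12π^2 + 36.
Parseval ⇒ Σ |c_n|^2 = 12π^2 + 36.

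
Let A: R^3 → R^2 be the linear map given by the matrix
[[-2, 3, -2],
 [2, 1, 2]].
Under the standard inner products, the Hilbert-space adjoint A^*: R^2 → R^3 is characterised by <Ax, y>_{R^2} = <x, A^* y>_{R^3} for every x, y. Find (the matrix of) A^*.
A^* = A^T =
[[-2, 2],
 [3, 1],
 [-2, 2]]

For real matrices with standard dot products, the defining identity <Ax, y> = <x, A^* y> gives (Ax)^T y = x^T (A^*) y, i.e. x^T A^T y = x^T (A^*) y. Since this holds for all x, y, we must have A^* = A^T. Therefore
A^* =
[[-2, 2],
 [3, 1],
 [-2, 2]].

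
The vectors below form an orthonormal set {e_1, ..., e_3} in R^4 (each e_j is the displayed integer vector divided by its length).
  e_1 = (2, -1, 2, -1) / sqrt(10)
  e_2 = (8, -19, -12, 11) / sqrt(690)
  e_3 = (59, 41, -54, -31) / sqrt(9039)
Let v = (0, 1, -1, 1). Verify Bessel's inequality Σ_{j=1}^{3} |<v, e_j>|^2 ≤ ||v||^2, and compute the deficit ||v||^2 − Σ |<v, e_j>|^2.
Σ |<v, e_j>|^2 = 272/131; ||v||^2 = 3; deficit = 121/131

Write each e_j = u_j / sqrt(<u_j, u_j>) where u_j is the displayed integer vector. Then <v, e_j> = <v, u_j> / sqrt(<u_j, u_j>), so |<v, e_j>|^2 = <v, u_j>^2 / <u_j, u_j>.
Coefficients: <v, e_1> = -4/sqrt(10), <v, e_2> = 4/sqrt(690), <v, e_3> = 64/sqrt(9039).
Square and sum: Σ |<v, e_j>|^2 = 272/131.
Compute ||v||^2 = v·v = 3.
Deficit = 3 − 272/131 = 121/131 ≥ 0, confirming Bessel's inequality. (The deficit equals ||v − Σ <v,e_j> e_j||^2, the squared distance from v to span{e_j}.)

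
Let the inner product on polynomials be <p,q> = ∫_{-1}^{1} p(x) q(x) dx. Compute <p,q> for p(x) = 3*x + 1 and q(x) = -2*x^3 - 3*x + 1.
<p,q> = -32/5

Expand the product: p(x)·q(x) = -6*x^4 - 2*x^3 - 9*x^2 + 1.
∫_{-1}^{1} of each monomial x^k gives [2/(k+1) if k even, 0 if k odd]. Integrating term-by-term (or equivalently evaluating the antiderivative F(x) = -6*x^5/5 - x^4/2 - 3*x^3 + x at the endpoints):
  F(1) − F(−1) = -37/10 − (27/10) = -32/5.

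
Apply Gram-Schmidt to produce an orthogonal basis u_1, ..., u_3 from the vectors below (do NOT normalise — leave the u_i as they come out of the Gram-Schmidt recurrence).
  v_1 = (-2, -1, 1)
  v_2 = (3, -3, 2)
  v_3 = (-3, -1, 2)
Orthogonal basis:
  u_1 = (-2, -1, 1)
  u_2 = (8/3, -19/6, 13/6)
  u_3 = (8/131, 56/131, 72/131)

Apply the Gram-Schmidt recurrence
  u_1 = v_1
  u_i = v_i − Σ_{j<i} ((v_i · u_j) / (u_j · u_j)) · u_j.

Step by step this gives:
  u_1 = (-2, -1, 1)
  u_2 = (8/3, -19/6, 13/6)
  u_3 = (8/131, 56/131, 72/131)

Orthogonality check:
  u_2 · u_1 = 0 (should be 0)
  u_3 · u_1 = 0 (should be 0)
  u_3 · u_2 = 0 (should be 0)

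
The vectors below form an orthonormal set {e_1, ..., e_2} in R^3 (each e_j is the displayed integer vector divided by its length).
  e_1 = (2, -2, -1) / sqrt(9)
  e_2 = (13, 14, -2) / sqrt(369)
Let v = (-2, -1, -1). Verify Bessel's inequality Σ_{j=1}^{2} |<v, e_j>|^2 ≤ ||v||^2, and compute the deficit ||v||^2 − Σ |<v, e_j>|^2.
Σ |<v, e_j>|^2 = 165/41; ||v||^2 = 6; deficit = 81/41

Write each e_j = u_j / sqrt(<u_j, u_j>) where u_j is the displayed integer vector. Then <v, e_j> = <v, u_j> / sqrt(<u_j, u_j>), so |<v, e_j>|^2 = <v, u_j>^2 / <u_j, u_j>.
Coefficients: <v, e_1> = -1/sqrt(9), <v, e_2> = -38/sqrt(369).
Square and sum: Σ |<v, e_j>|^2 = 165/41.
Compute ||v||^2 = v·v = 6.
Deficit = 6 − 165/41 = 81/41 ≥ 0, confirming Bessel's inequality. (The deficit equals ||v − Σ <v,e_j> e_j||^2, the squared distance from v to span{e_j}.)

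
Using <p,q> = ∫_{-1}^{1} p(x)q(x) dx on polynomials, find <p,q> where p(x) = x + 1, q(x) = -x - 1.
<p,q> = -8/3

Expand the product: p(x)·q(x) = -x^2 - 2*x - 1.
∫_{-1}^{1} of each monomial x^k gives [2/(k+1) if k even, 0 if k odd]. Integrating term-by-term (or equivalently evaluating the antiderivative F(x) = -x^3/3 - x^2 - x at the endpoints):
  F(1) − F(−1) = -7/3 − (1/3) = -8/3.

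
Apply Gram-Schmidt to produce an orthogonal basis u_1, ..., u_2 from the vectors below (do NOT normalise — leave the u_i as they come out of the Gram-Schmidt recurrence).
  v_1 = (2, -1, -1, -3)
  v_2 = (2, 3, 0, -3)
Orthogonal basis:
  u_1 = (2, -1, -1, -3)
  u_2 = (2/3, 11/3, 2/3, -1)

Apply the Gram-Schmidt recurrence
  u_1 = v_1
  u_i = v_i − Σ_{j<i} ((v_i · u_j) / (u_j · u_j)) · u_j.

Step by step this gives:
  u_1 = (2, -1, -1, -3)
  u_2 = (2/3, 11/3, 2/3, -1)

Orthogonality check:
  u_2 · u_1 = 0 (should be 0)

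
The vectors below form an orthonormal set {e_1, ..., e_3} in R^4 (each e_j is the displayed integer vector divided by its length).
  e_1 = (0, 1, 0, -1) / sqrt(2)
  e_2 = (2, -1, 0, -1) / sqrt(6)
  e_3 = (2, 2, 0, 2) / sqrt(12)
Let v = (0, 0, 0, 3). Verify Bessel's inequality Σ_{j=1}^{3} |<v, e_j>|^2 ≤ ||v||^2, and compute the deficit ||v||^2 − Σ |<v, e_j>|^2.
Σ |<v, e_j>|^2 = 9; ||v||^2 = 9; deficit = 0

Write each e_j = u_j / sqrt(<u_j, u_j>) where u_j is the displayed integer vector. Then <v, e_j> = <v, u_j> / sqrt(<u_j, u_j>), so |<v, e_j>|^2 = <v, u_j>^2 / <u_j, u_j>.
Coefficients: <v, e_1> = -3/sqrt(2), <v, e_2> = -3/sqrt(6), <v, e_3> = 6/sqrt(12).
Square and sum: Σ |<v, e_j>|^2 = 9.
Compute ||v||^2 = v·v = 9.
Deficit = 9 − 9 = 0 ≥ 0, confirming Bessel's inequality. (The deficit equals ||v − Σ <v,e_j> e_j||^2, the squared distance from v to span{e_j}.)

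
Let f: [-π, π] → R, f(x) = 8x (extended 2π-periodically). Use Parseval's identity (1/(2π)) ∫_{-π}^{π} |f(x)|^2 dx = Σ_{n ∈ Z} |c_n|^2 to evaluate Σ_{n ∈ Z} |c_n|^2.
Σ |c_n|^2 = 64π^2/3

Expand and integrate term by term over [-π, π]:
  ∫ (8x)^2 dx = 64·(2π^3/3); ∫ 2·8·(0)·x dx = 0 (odd integrand); ∫ 0^2 dx = 0·2π.
So (1/(2π)) ∫_{-π}^{π} (8x)^2 dx = 64π^2/3 + 0 = 64π^2/3.
Parseval ⇒ Σ |c_n|^2 = 64π^2/3.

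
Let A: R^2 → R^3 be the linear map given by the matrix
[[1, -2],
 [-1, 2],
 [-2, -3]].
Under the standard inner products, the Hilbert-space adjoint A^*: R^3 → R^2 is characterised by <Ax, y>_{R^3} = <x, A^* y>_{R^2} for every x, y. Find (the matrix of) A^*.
A^* = A^T =
[[1, -1, -2],
 [-2, 2, -3]]

For real matrices with standard dot products, the defining identity <Ax, y> = <x, A^* y> gives (Ax)^T y = x^T (A^*) y, i.e. x^T A^T y = x^T (A^*) y. Since this holds for all x, y, we must have A^* = A^T. Therefore
A^* =
[[1, -1, -2],
 [-2, 2, -3]].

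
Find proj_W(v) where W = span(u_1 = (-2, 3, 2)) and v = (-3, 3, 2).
proj_W(v) = (-38/17, 57/17, 38/17)

Set up U = [u_1 | ... | u_1] ∈ R^(3×1). The projector onto W = col(U) is P = U (U^T U)^(-1) U^T.
Compute U^T U =
  [17],
and U^T v = (19).
Solve U^T U · c = U^T v for the coefficients: c = (19/17). The projection is proj_W(v) = U c.
Check: (v - proj_W(v)) · u_1 = 0  (should be 0).
Result: proj_W(v) = (-38/17, 57/17, 38/17).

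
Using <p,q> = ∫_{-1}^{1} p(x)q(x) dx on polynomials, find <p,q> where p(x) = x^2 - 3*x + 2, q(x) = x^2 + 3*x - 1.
<p,q> = -134/15

Expand the product: p(x)·q(x) = x^4 - 8*x^2 + 9*x - 2.
∫_{-1}^{1} of each monomial x^k gives [2/(k+1) if k even, 0 if k odd]. Integrating term-by-term (or equivalently evaluating the antiderivative F(x) = x^5/5 - 8*x^3/3 + 9*x^2/2 - 2*x at the endpoints):
  F(1) − F(−1) = 1/30 − (269/30) = -134/15.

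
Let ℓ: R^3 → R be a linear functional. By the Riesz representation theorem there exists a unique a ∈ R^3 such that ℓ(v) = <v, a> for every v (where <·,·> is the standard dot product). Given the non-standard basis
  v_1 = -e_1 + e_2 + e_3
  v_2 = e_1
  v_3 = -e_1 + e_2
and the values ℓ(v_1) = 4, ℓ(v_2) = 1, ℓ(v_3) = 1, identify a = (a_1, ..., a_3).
a = (1, 2, 3)

Write a = (a_1, ..., a_3) in the standard basis. For each basis vector v_i, ℓ(v_i) = <v_i, a> is a linear equation in the a_j's. Collect the n equations into a matrix system V a = ℓ, where row i of V is v_i (expressed in the standard basis). Since V is invertible (lower-triangular with 1s on the diagonal, up to permutation), solve by back-substitution:
  V =
[[-1, 1, 1],
 [1, 0, 0],
 [-1, 1, 0]]
  V a = (4, 1, 1)
Solving gives a = (1, 2, 3).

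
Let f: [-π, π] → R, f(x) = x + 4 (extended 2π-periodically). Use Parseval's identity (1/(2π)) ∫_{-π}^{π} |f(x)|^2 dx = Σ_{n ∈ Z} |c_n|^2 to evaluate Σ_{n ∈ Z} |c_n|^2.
Σ |c_n|^2 = π^2/3 + 16

Expand and integrate term by term over [-π, π]:
  ∫ (x)^2 dx = 1·(2π^3/3); ∫ 2·1·(4)·x dx = 0 (odd integrand); ∫ 4^2 dx = 16·2π.
So (1/(2π)) ∫_{-π}^{π} (x + 4)^2 dx = 1π^2/3 + 16 = π^2/3 + 16.
Parseval ⇒ Σ |c_n|^2 = π^2/3 + 16.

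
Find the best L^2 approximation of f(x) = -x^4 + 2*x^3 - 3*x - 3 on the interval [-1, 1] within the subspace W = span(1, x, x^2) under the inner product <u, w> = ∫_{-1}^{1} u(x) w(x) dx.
g(x) = -6*x^2/7 - 9*x/5 - 102/35

The best approximation g ∈ W is the orthogonal projection of f onto W. Writing g = a_0 + a_1 x + a_2 x^2, the coefficients solve the normal equations G · a = b where
  G_{ij} = <φ_i, φ_j> and b_i = <f, φ_i>, with φ_0 = 1, φ_1 = x, φ_2 = x^2.
G =
  [2, 0, 2/3]
  [0, 2/3, 0]
  [2/3, 0, 2/5],
b = (-32/5, -6/5, -16/7).
Solving gives a_0 = -102/35, a_1 = -9/5, a_2 = -6/7, so
  g(x) = -6*x^2/7 - 9*x/5 - 102/35.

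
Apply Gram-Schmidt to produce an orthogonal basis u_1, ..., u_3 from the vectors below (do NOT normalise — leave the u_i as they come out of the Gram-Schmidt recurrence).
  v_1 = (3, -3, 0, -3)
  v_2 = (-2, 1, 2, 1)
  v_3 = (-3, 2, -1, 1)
Orthogonal basis:
  u_1 = (3, -3, 0, -3)
  u_2 = (-2/3, -1/3, 2, -1/3)
  u_3 = (-8/7, -1/14, -4/7, -15/14)

Apply the Gram-Schmidt recurrence
  u_1 = v_1
  u_i = v_i − Σ_{j<i} ((v_i · u_j) / (u_j · u_j)) · u_j.

Step by step this gives:
  u_1 = (3, -3, 0, -3)
  u_2 = (-2/3, -1/3, 2, -1/3)
  u_3 = (-8/7, -1/14, -4/7, -15/14)

Orthogonality check:
  u_2 · u_1 = 0 (should be 0)
  u_3 · u_1 = 0 (should be 0)
  u_3 · u_2 = 0 (should be 0)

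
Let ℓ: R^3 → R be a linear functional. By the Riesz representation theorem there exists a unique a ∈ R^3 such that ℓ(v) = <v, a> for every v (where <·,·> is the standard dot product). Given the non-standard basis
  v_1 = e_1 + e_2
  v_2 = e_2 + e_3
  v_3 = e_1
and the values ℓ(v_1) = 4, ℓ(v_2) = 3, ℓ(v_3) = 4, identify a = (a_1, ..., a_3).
a = (4, 0, 3)

Write a = (a_1, ..., a_3) in the standard basis. For each basis vector v_i, ℓ(v_i) = <v_i, a> is a linear equation in the a_j's. Collect the n equations into a matrix system V a = ℓ, where row i of V is v_i (expressed in the standard basis). Since V is invertible (lower-triangular with 1s on the diagonal, up to permutation), solve by back-substitution:
  V =
[[1, 1, 0],
 [0, 1, 1],
 [1, 0, 0]]
  V a = (4, 3, 4)
Solving gives a = (4, 0, 3).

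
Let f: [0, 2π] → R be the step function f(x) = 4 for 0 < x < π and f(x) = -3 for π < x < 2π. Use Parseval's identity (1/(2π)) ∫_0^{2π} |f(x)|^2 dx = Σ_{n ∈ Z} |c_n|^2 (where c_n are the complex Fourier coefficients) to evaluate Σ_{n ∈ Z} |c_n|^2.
Σ |c_n|^2 = 25/2

Parseval equates the L^2 energy of f (normalised by 1/(2π)) with the ℓ^2 sum of its Fourier coefficients: (1/(2π)) ∫_0^{2π} |f|^2 = Σ |c_n|^2.
Compute the left side: (1/(2π)) [∫_0^π 4^2 dx + ∫_π^{2π} (-3)^2 dx] = (1/(2π)) · (16π + 9π) = (16 + 9)/2 = 25/2.
So Σ_{n ∈ Z} |c_n|^2 = 25/2.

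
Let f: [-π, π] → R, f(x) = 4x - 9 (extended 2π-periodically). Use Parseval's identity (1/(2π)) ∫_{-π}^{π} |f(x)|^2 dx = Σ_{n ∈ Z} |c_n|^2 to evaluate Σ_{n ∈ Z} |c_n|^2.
Σ |c_n|^2 = 16π^2/3 + 81

Expand and integrate term by term over [-π, π]:
  ∫ (4x)^2 dx = 16·(2π^3/3); ∫ 2·4·(-9)·x dx = 0 (odd integrand); ∫ (-9)^2 dx = 81·2π.
So (1/(2π)) ∫_{-π}^{π} (4x - 9)^2 dx = 16π^2/3 + 81 = 16π^2/3 + 81.
Parseval ⇒ Σ |c_n|^2 = 16π^2/3 + 81.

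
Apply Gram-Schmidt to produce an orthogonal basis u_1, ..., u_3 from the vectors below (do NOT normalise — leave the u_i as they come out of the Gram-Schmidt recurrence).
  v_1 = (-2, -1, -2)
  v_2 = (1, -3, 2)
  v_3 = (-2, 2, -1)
Orthogonal basis:
  u_1 = (-2, -1, -2)
  u_2 = (1/3, -10/3, 4/3)
  u_3 = (-8/9, 2/9, 7/9)

Apply the Gram-Schmidt recurrence
  u_1 = v_1
  u_i = v_i − Σ_{j<i} ((v_i · u_j) / (u_j · u_j)) · u_j.

Step by step this gives:
  u_1 = (-2, -1, -2)
  u_2 = (1/3, -10/3, 4/3)
  u_3 = (-8/9, 2/9, 7/9)

Orthogonality check:
  u_2 · u_1 = 0 (should be 0)
  u_3 · u_1 = 0 (should be 0)
  u_3 · u_2 = 0 (should be 0)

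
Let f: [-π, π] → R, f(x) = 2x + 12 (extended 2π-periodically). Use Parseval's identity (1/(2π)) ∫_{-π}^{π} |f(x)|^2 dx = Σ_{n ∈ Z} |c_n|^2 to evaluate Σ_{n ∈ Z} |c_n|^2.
Σ |c_n|^2 = 4π^2/3 + 144

Expand and integrate term by term over [-π, π]:
  ∫ (2x)^2 dx = 4·(2π^3/3); ∫ 2·2·(12)·x dx = 0 (odd integrand); ∫ 12^2 dx = 144·2π.
So (1/(2π)) ∫_{-π}^{π} (2x + 12)^2 dx = 4π^2/3 + 144 = 4π^2/3 + 144.
Parseval ⇒ Σ |c_n|^2 = 4π^2/3 + 144.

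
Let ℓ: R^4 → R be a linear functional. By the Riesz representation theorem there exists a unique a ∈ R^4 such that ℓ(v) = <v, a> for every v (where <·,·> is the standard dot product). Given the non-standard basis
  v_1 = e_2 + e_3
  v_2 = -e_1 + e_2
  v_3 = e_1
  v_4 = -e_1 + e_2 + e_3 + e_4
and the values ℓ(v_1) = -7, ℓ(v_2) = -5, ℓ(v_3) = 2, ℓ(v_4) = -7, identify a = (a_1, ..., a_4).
a = (2, -3, -4, 2)

Write a = (a_1, ..., a_4) in the standard basis. For each basis vector v_i, ℓ(v_i) = <v_i, a> is a linear equation in the a_j's. Collect the n equations into a matrix system V a = ℓ, where row i of V is v_i (expressed in the standard basis). Since V is invertible (lower-triangular with 1s on the diagonal, up to permutation), solve by back-substitution:
  V =
[[0, 1, 1, 0],
 [-1, 1, 0, 0],
 [1, 0, 0, 0],
 [-1, 1, 1, 1]]
  V a = (-7, -5, 2, -7)
Solving gives a = (2, -3, -4, 2).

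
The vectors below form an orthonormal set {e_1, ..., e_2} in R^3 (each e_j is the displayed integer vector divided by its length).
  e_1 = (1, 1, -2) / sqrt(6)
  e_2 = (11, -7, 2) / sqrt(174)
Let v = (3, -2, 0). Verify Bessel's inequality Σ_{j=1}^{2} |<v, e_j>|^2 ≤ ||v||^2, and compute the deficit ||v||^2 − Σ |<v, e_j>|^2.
Σ |<v, e_j>|^2 = 373/29; ||v||^2 = 13; deficit = 4/29

Write each e_j = u_j / sqrt(<u_j, u_j>) where u_j is the displayed integer vector. Then <v, e_j> = <v, u_j> / sqrt(<u_j, u_j>), so |<v, e_j>|^2 = <v, u_j>^2 / <u_j, u_j>.
Coefficients: <v, e_1> = 1/sqrt(6), <v, e_2> = 47/sqrt(174).
Square and sum: Σ |<v, e_j>|^2 = 373/29.
Compute ||v||^2 = v·v = 13.
Deficit = 13 − 373/29 = 4/29 ≥ 0, confirming Bessel's inequality. (The deficit equals ||v − Σ <v,e_j> e_j||^2, the squared distance from v to span{e_j}.)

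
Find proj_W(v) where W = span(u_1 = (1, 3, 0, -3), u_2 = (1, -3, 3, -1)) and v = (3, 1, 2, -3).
proj_W(v) = (591/355, 297/355, 738/355, -1281/355)

Set up U = [u_1 | ... | u_2] ∈ R^(4×2). The projector onto W = col(U) is P = U (U^T U)^(-1) U^T.
Compute U^T U =
  [19, -5]
  [-5, 20],
and U^T v = (15, 9).
Solve U^T U · c = U^T v for the coefficients: c = (69/71, 246/355). The projection is proj_W(v) = U c.
Check: (v - proj_W(v)) · u_1 = 0  (should be 0).
Check: (v - proj_W(v)) · u_2 = 0  (should be 0).
Result: proj_W(v) = (591/355, 297/355, 738/355, -1281/355).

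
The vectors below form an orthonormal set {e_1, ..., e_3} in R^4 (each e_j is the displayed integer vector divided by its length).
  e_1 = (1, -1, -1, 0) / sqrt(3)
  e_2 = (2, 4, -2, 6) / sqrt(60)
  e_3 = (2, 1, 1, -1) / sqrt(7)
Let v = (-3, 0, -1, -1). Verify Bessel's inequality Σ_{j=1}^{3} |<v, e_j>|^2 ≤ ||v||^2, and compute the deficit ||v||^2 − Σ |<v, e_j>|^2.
Σ |<v, e_j>|^2 = 57/7; ||v||^2 = 11; deficit = 20/7

Write each e_j = u_j / sqrt(<u_j, u_j>) where u_j is the displayed integer vector. Then <v, e_j> = <v, u_j> / sqrt(<u_j, u_j>), so |<v, e_j>|^2 = <v, u_j>^2 / <u_j, u_j>.
Coefficients: <v, e_1> = -2/sqrt(3), <v, e_2> = -10/sqrt(60), <v, e_3> = -6/sqrt(7).
Square and sum: Σ |<v, e_j>|^2 = 57/7.
Compute ||v||^2 = v·v = 11.
Deficit = 11 − 57/7 = 20/7 ≥ 0, confirming Bessel's inequality. (The deficit equals ||v − Σ <v,e_j> e_j||^2, the squared distance from v to span{e_j}.)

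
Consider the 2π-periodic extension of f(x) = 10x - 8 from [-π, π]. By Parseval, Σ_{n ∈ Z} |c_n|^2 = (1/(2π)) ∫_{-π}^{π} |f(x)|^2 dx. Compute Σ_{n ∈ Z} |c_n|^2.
Σ |c_n|^2 = 100π^2/3 + 64

Expand and integrate term by term over [-π, π]:
  ∫ (10x)^2 dx = 100·(2π^3/3); ∫ 2·10·(-8)·x dx = 0 (odd integrand); ∫ (-8)^2 dx = 64·2π.
So (1/(2π)) ∫_{-π}^{π} (10x - 8)^2 dx = 100π^2/3 + 64 = 100π^2/3 + 64.
Parseval ⇒ Σ |c_n|^2 = 100π^2/3 + 64.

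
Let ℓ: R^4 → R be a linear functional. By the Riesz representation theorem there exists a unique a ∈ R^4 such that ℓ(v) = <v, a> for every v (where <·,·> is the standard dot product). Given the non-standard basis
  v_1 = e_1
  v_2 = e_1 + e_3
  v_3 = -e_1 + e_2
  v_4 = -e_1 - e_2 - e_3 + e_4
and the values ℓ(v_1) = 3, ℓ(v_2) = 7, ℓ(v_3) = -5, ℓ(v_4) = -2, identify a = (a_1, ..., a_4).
a = (3, -2, 4, 3)

Write a = (a_1, ..., a_4) in the standard basis. For each basis vector v_i, ℓ(v_i) = <v_i, a> is a linear equation in the a_j's. Collect the n equations into a matrix system V a = ℓ, where row i of V is v_i (expressed in the standard basis). Since V is invertible (lower-triangular with 1s on the diagonal, up to permutation), solve by back-substitution:
  V =
[[1, 0, 0, 0],
 [1, 0, 1, 0],
 [-1, 1, 0, 0],
 [-1, -1, -1, 1]]
  V a = (3, 7, -5, -2)
Solving gives a = (3, -2, 4, 3).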